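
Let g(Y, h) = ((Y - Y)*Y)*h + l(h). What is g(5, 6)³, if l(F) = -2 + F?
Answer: 64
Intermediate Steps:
g(Y, h) = -2 + h (g(Y, h) = ((Y - Y)*Y)*h + (-2 + h) = (0*Y)*h + (-2 + h) = 0*h + (-2 + h) = 0 + (-2 + h) = -2 + h)
g(5, 6)³ = (-2 + 6)³ = 4³ = 64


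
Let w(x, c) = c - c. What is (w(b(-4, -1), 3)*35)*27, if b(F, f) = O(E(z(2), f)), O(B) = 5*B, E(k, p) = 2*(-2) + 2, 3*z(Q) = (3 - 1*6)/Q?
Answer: 0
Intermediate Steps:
z(Q) = -1/Q (z(Q) = ((3 - 1*6)/Q)/3 = ((3 - 6)/Q)/3 = (-3/Q)/3 = -1/Q)
E(k, p) = -2 (E(k, p) = -4 + 2 = -2)
b(F, f) = -10 (b(F, f) = 5*(-2) = -10)
w(x, c) = 0
(w(b(-4, -1), 3)*35)*27 = (0*35)*27 = 0*27 = 0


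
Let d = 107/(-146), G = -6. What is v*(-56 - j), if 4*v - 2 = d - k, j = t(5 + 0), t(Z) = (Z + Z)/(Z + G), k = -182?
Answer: -615411/292 ≈ -2107.6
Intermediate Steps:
t(Z) = 2*Z/(-6 + Z) (t(Z) = (Z + Z)/(Z - 6) = (2*Z)/(-6 + Z) = 2*Z/(-6 + Z))
j = -10 (j = 2*(5 + 0)/(-6 + (5 + 0)) = 2*5/(-6 + 5) = 2*5/(-1) = 2*5*(-1) = -10)
d = -107/146 (d = 107*(-1/146) = -107/146 ≈ -0.73288)
v = 26757/584 (v = 1/2 + (-107/146 - 1*(-182))/4 = 1/2 + (-107/146 + 182)/4 = 1/2 + (1/4)*(26465/146) = 1/2 + 26465/584 = 26757/584 ≈ 45.817)
v*(-56 - j) = 26757*(-56 - 1*(-10))/584 = 26757*(-56 + 10)/584 = (26757/584)*(-46) = -615411/292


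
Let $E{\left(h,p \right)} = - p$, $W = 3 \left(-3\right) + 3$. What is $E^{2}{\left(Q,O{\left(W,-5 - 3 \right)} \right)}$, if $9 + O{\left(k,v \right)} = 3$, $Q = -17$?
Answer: $36$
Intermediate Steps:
$W = -6$ ($W = -9 + 3 = -6$)
$O{\left(k,v \right)} = -6$ ($O{\left(k,v \right)} = -9 + 3 = -6$)
$E^{2}{\left(Q,O{\left(W,-5 - 3 \right)} \right)} = \left(\left(-1\right) \left(-6\right)\right)^{2} = 6^{2} = 36$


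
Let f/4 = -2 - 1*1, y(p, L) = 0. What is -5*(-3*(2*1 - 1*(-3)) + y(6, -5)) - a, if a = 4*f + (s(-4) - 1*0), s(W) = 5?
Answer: 118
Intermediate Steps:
f = -12 (f = 4*(-2 - 1*1) = 4*(-2 - 1) = 4*(-3) = -12)
a = -43 (a = 4*(-12) + (5 - 1*0) = -48 + (5 + 0) = -48 + 5 = -43)
-5*(-3*(2*1 - 1*(-3)) + y(6, -5)) - a = -5*(-3*(2*1 - 1*(-3)) + 0) - 1*(-43) = -5*(-3*(2 + 3) + 0) + 43 = -5*(-3*5 + 0) + 43 = -5*(-15 + 0) + 43 = -5*(-15) + 43 = 75 + 43 = 118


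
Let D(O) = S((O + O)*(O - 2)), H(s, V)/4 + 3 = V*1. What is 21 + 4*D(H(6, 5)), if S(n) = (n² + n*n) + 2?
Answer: 73757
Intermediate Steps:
S(n) = 2 + 2*n² (S(n) = (n² + n²) + 2 = 2*n² + 2 = 2 + 2*n²)
H(s, V) = -12 + 4*V (H(s, V) = -12 + 4*(V*1) = -12 + 4*V)
D(O) = 2 + 8*O²*(-2 + O)² (D(O) = 2 + 2*((O + O)*(O - 2))² = 2 + 2*((2*O)*(-2 + O))² = 2 + 2*(2*O*(-2 + O))² = 2 + 2*(4*O²*(-2 + O)²) = 2 + 8*O²*(-2 + O)²)
21 + 4*D(H(6, 5)) = 21 + 4*(2 + 8*(-12 + 4*5)²*(-2 + (-12 + 4*5))²) = 21 + 4*(2 + 8*(-12 + 20)²*(-2 + (-12 + 20))²) = 21 + 4*(2 + 8*8²*(-2 + 8)²) = 21 + 4*(2 + 8*64*6²) = 21 + 4*(2 + 8*64*36) = 21 + 4*(2 + 18432) = 21 + 4*18434 = 21 + 73736 = 73757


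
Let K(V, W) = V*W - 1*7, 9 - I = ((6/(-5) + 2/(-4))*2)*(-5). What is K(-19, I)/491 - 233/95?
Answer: -100628/46645 ≈ -2.1573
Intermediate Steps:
I = -8 (I = 9 - (6/(-5) + 2/(-4))*2*(-5) = 9 - (6*(-⅕) + 2*(-¼))*2*(-5) = 9 - (-6/5 - ½)*2*(-5) = 9 - (-17/10*2)*(-5) = 9 - (-17)*(-5)/5 = 9 - 1*17 = 9 - 17 = -8)
K(V, W) = -7 + V*W (K(V, W) = V*W - 7 = -7 + V*W)
K(-19, I)/491 - 233/95 = (-7 - 19*(-8))/491 - 233/95 = (-7 + 152)*(1/491) - 233*1/95 = 145*(1/491) - 233/95 = 145/491 - 233/95 = -100628/46645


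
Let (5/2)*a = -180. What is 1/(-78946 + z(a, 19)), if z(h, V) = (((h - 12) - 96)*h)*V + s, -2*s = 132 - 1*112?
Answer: 1/167284 ≈ 5.9779e-6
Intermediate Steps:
a = -72 (a = (2/5)*(-180) = -72)
s = -10 (s = -(132 - 1*112)/2 = -(132 - 112)/2 = -1/2*20 = -10)
z(h, V) = -10 + V*h*(-108 + h) (z(h, V) = (((h - 12) - 96)*h)*V - 10 = (((-12 + h) - 96)*h)*V - 10 = ((-108 + h)*h)*V - 10 = (h*(-108 + h))*V - 10 = V*h*(-108 + h) - 10 = -10 + V*h*(-108 + h))
1/(-78946 + z(a, 19)) = 1/(-78946 + (-10 + 19*(-72)**2 - 108*19*(-72))) = 1/(-78946 + (-10 + 19*5184 + 147744)) = 1/(-78946 + (-10 + 98496 + 147744)) = 1/(-78946 + 246230) = 1/167284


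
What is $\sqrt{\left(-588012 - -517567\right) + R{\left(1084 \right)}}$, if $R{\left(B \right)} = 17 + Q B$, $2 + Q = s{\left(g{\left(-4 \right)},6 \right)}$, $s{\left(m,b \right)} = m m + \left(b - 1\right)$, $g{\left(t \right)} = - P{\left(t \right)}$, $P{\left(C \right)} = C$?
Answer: $2 i \sqrt{12458} \approx 223.23 i$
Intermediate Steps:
$g{\left(t \right)} = - t$
$s{\left(m,b \right)} = -1 + b + m^{2}$ ($s{\left(m,b \right)} = m^{2} + \left(-1 + b\right) = -1 + b + m^{2}$)
$Q = 19$ ($Q = -2 + \left(-1 + 6 + \left(\left(-1\right) \left(-4\right)\right)^{2}\right) = -2 + \left(-1 + 6 + 4^{2}\right) = -2 + \left(-1 + 6 + 16\right) = -2 + 21 = 19$)
$R{\left(B \right)} = 17 + 19 B$
$\sqrt{\left(-588012 - -517567\right) + R{\left(1084 \right)}} = \sqrt{\left(-588012 - -517567\right) + \left(17 + 19 \cdot 1084\right)} = \sqrt{\left(-588012 + 517567\right) + \left(17 + 20596\right)} = \sqrt{-70445 + 20613} = \sqrt{-49832} = 2 i \sqrt{12458}$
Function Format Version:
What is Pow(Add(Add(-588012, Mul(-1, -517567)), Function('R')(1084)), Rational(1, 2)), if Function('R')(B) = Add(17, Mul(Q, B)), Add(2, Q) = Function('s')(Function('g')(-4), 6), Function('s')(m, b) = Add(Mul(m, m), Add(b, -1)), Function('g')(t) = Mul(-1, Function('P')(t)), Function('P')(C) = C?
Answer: Mul(2, I, Pow(12458, Rational(1, 2))) ≈ Mul(223.23, I)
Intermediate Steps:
Function('g')(t) = Mul(-1, t)
Function('s')(m, b) = Add(-1, b, Pow(m, 2)) (Function('s')(m, b) = Add(Pow(m, 2), Add(-1, b)) = Add(-1, b, Pow(m, 2)))
Q = 19 (Q = Add(-2, Add(-1, 6, Pow(Mul(-1, -4), 2))) = Add(-2, Add(-1, 6, Pow(4, 2))) = Add(-2, Add(-1, 6, 16)) = Add(-2, 21) = 19)
Function('R')(B) = Add(17, Mul(19, B))
Pow(Add(Add(-588012, Mul(-1, -517567)), Function('R')(1084)), Rational(1, 2)) = Pow(Add(Add(-588012, Mul(-1, -517567)), Add(17, Mul(19, 1084))), Rational(1, 2)) = Pow(Add(Add(-588012, 517567), Add(17, 20596)), Rational(1, 2)) = Pow(Add(-70445, 20613), Rational(1, 2)) = Pow(-49832, Rational(1, 2)) = Mul(2, I, Pow(12458, Rational(1, 2)))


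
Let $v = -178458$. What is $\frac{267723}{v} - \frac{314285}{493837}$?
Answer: $- \frac{62766065227}{29376387782} \approx -2.1366$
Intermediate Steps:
$\frac{267723}{v} - \frac{314285}{493837} = \frac{267723}{-178458} - \frac{314285}{493837} = 267723 \left(- \frac{1}{178458}\right) - \frac{314285}{493837} = - \frac{89241}{59486} - \frac{314285}{493837} = - \frac{62766065227}{29376387782}$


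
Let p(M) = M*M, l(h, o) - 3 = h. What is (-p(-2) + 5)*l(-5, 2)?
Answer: -2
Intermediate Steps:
l(h, o) = 3 + h
p(M) = M²
(-p(-2) + 5)*l(-5, 2) = (-1*(-2)² + 5)*(3 - 5) = (-1*4 + 5)*(-2) = (-4 + 5)*(-2) = 1*(-2) = -2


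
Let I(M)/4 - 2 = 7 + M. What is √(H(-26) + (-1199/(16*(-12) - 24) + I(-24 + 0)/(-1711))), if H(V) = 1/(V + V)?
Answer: √3569393331894/800748 ≈ 2.3594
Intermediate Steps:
I(M) = 36 + 4*M (I(M) = 8 + 4*(7 + M) = 8 + (28 + 4*M) = 36 + 4*M)
H(V) = 1/(2*V)
√(H(-26) + (-1199/(16*(-12) - 24) + I(-24 + 0)/(-1711))) = √((½)/(-26) + (-1199/(16*(-12) - 24) + (36 + 4*(-24 + 0))/(-1711))) = √((½)*(-1/26) + (-1199/(-192 - 24) + (36 + 4*(-24))*(-1/1711))) = √(-1/52 + (-1199/(-216) + (36 - 96)*(-1/1711))) = √(-1/52 + (-1199*(-1/216) - 60*(-1/1711))) = √(-1/52 + (1199/216 + 60/1711)) = √(-1/52 + 2064449/369576) = √(26745443/4804488) = √3569393331894/800748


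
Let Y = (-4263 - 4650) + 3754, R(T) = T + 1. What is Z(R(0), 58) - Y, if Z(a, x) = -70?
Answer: 5089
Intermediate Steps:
R(T) = 1 + T
Y = -5159 (Y = -8913 + 3754 = -5159)
Z(R(0), 58) - Y = -70 - 1*(-5159) = -70 + 5159 = 5089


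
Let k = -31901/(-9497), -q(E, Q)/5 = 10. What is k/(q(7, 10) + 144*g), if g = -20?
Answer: -31901/27826210 ≈ -0.0011464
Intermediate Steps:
q(E, Q) = -50 (q(E, Q) = -5*10 = -50)
k = 31901/9497 (k = -31901*(-1/9497) = 31901/9497 ≈ 3.3591)
k/(q(7, 10) + 144*g) = 31901/(9497*(-50 + 144*(-20))) = 31901/(9497*(-50 - 2880)) = (31901/9497)/(-2930) = (31901/9497)*(-1/2930) = -31901/27826210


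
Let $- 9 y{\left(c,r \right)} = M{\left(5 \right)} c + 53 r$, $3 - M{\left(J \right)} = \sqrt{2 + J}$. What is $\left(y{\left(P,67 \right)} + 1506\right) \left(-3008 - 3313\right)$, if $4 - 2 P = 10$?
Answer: $- \frac{21095284}{3} + 2107 \sqrt{7} \approx -7.0262 \cdot 10^{6}$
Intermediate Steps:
$P = -3$ ($P = 2 - 5 = -3$)
$M{\left(J \right)} = 3 - \sqrt{2 + J}$
$y{\left(c,r \right)} = - \frac{53 r}{9} - \frac{c \left(3 - \sqrt{7}\right)}{9}$ ($y{\left(c,r \right)} = - \frac{\left(3 - \sqrt{2 + 5}\right) c + 53 r}{9} = - \frac{\left(3 - \sqrt{7}\right) c + 53 r}{9} = - \frac{c \left(3 - \sqrt{7}\right) + 53 r}{9} = - \frac{53 r + c \left(3 - \sqrt{7}\right)}{9} = - \frac{53 r}{9} - \frac{c \left(3 - \sqrt{7}\right)}{9}$)
$\left(y{\left(P,67 \right)} + 1506\right) \left(-3008 - 3313\right) = \left(\left(\left(- \frac{53}{9}\right) 67 - - \frac{3 - \sqrt{7}}{3}\right) + 1506\right) \left(-3008 - 3313\right) = \left(\left(- \frac{3551}{9} + \left(1 - \frac{\sqrt{7}}{3}\right)\right) + 1506\right) \left(-6321\right) = \left(\left(- \frac{3542}{9} - \frac{\sqrt{7}}{3}\right) + 1506\right) \left(-6321\right) = \left(\frac{10012}{9} - \frac{\sqrt{7}}{3}\right) \left(-6321\right) = - \frac{21095284}{3} + 2107 \sqrt{7}$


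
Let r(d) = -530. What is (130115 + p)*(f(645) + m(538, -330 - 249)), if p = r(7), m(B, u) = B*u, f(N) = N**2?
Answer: 13544612955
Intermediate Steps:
p = -530
(130115 + p)*(f(645) + m(538, -330 - 249)) = (130115 - 530)*(645**2 + 538*(-330 - 249)) = 129585*(416025 + 538*(-579)) = 129585*(416025 - 311502) = 129585*104523 = 13544612955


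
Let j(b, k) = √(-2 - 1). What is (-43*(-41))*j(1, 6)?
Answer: 1763*I*√3 ≈ 3053.6*I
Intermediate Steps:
j(b, k) = I*√3 (j(b, k) = √(-3) = I*√3)
(-43*(-41))*j(1, 6) = (-43*(-41))*(I*√3) = 1763*(I*√3) = 1763*I*√3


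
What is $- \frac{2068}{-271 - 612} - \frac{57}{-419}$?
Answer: $\frac{916823}{369977} \approx 2.4781$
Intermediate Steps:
$- \frac{2068}{-271 - 612} - \frac{57}{-419} = - \frac{2068}{-271 - 612} - - \frac{57}{419} = - \frac{2068}{-883} + \frac{57}{419} = \left(-2068\right) \left(- \frac{1}{883}\right) + \frac{57}{419} = \frac{2068}{883} + \frac{57}{419} = \frac{916823}{369977}$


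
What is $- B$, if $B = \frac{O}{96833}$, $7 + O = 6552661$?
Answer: $- \frac{6552654}{96833} \approx -67.67$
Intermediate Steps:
$O = 6552654$ ($O = -7 + 6552661 = 6552654$)
$B = \frac{6552654}{96833} \approx 67.67$
$- B = \left(-1\right) \frac{6552654}{96833} = - \frac{6552654}{96833}$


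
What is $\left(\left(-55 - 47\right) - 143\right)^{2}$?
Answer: $60025$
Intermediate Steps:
$\left(\left(-55 - 47\right) - 143\right)^{2} = \left(-102 - 143\right)^{2} = \left(-245\right)^{2} = 60025$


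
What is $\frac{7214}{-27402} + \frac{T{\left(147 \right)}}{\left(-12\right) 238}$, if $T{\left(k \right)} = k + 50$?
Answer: $- \frac{1444521}{4347784} \approx -0.33224$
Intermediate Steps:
$T{\left(k \right)} = 50 + k$
$\frac{7214}{-27402} + \frac{T{\left(147 \right)}}{\left(-12\right) 238} = \frac{7214}{-27402} + \frac{50 + 147}{\left(-12\right) 238} = 7214 \left(- \frac{1}{27402}\right) + \frac{197}{-2856} = - \frac{3607}{13701} + 197 \left(- \frac{1}{2856}\right) = - \frac{3607}{13701} - \frac{197}{2856} = - \frac{1444521}{4347784}$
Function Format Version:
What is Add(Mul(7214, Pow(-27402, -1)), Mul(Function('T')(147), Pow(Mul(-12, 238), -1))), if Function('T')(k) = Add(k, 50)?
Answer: Rational(-1444521, 4347784) ≈ -0.33224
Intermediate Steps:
Function('T')(k) = Add(50, k)
Add(Mul(7214, Pow(-27402, -1)), Mul(Function('T')(147), Pow(Mul(-12, 238), -1))) = Add(Mul(7214, Pow(-27402, -1)), Mul(Add(50, 147), Pow(Mul(-12, 238), -1))) = Add(Mul(7214, Rational(-1, 27402)), Mul(197, Pow(-2856, -1))) = Add(Rational(-3607, 13701), Mul(197, Rational(-1, 2856))) = Add(Rational(-3607, 13701), Rational(-197, 2856)) = Rational(-1444521, 4347784)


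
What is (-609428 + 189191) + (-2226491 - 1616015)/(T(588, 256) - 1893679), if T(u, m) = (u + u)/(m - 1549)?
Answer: -342985714821631/816176041 ≈ -4.2024e+5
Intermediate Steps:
T(u, m) = 2*u/(-1549 + m) (T(u, m) = (2*u)/(-1549 + m) = 2*u/(-1549 + m))
(-609428 + 189191) + (-2226491 - 1616015)/(T(588, 256) - 1893679) = (-609428 + 189191) + (-2226491 - 1616015)/(2*588/(-1549 + 256) - 1893679) = -420237 - 3842506/(2*588/(-1293) - 1893679) = -420237 - 3842506/(2*588*(-1/1293) - 1893679) = -420237 - 3842506/(-392/431 - 1893679) = -420237 - 3842506/(-816176041/431) = -420237 - 3842506*(-431/816176041) = -420237 + 1656120086/816176041 = -342985714821631/816176041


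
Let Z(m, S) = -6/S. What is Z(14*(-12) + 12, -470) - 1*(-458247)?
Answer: 107688048/235 ≈ 4.5825e+5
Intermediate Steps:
Z(14*(-12) + 12, -470) - 1*(-458247) = -6/(-470) - 1*(-458247) = -6*(-1/470) + 458247 = 3/235 + 458247 = 107688048/235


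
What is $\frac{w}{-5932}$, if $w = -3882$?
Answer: $\frac{1941}{2966} \approx 0.65442$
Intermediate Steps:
$\frac{w}{-5932} = - \frac{3882}{-5932} = \left(-3882\right) \left(- \frac{1}{5932}\right) = \frac{1941}{2966}$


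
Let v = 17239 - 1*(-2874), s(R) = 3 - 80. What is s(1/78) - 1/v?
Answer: -1548702/20113 ≈ -77.000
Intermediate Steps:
s(R) = -77
v = 20113 (v = 17239 + 2874 = 20113)
s(1/78) - 1/v = -77 - 1/20113 = -1548702/20113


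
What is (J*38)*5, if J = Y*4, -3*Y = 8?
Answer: -6080/3 ≈ -2026.7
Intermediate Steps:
Y = -8/3 (Y = -⅓*8 = -8/3 ≈ -2.6667)
J = -32/3 (J = -8/3*4 = -32/3 ≈ -10.667)
(J*38)*5 = -32/3*38*5 = -1216/3*5 = -6080/3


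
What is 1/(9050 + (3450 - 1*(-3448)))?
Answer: 1/15948 ≈ 6.2704e-5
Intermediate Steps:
1/(9050 + (3450 - 1*(-3448))) = 1/(9050 + (3450 + 3448)) = 1/(9050 + 6898) = 1/15948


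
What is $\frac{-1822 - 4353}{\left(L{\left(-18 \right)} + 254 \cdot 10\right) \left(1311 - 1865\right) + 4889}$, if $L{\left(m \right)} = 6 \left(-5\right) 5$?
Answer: $\frac{6175}{1319171} \approx 0.004681$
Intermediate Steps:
$L{\left(m \right)} = -150$ ($L{\left(m \right)} = \left(-30\right) 5 = -150$)
$\frac{-1822 - 4353}{\left(L{\left(-18 \right)} + 254 \cdot 10\right) \left(1311 - 1865\right) + 4889} = \frac{-1822 - 4353}{\left(-150 + 254 \cdot 10\right) \left(1311 - 1865\right) + 4889} = - \frac{6175}{\left(-150 + 2540\right) \left(-554\right) + 4889} = - \frac{6175}{2390 \left(-554\right) + 4889} = - \frac{6175}{-1324060 + 4889} = - \frac{6175}{-1319171} = \left(-6175\right) \left(- \frac{1}{1319171}\right) = \frac{6175}{1319171}$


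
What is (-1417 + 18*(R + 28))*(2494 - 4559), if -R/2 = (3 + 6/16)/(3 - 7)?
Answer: 14580965/8 ≈ 1.8226e+6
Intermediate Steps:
R = 27/16 (R = -2*(3 + 6/16)/(3 - 7) = -2*(3 + 6*(1/16))/(-4) = -2*(3 + 3/8)*(-1)/4 = -27*(-1)/(4*4) = -2*(-27/32) = 27/16 ≈ 1.6875)
(-1417 + 18*(R + 28))*(2494 - 4559) = (-1417 + 18*(27/16 + 28))*(2494 - 4559) = (-1417 + 18*(475/16))*(-2065) = (-1417 + 4275/8)*(-2065) = -7061/8*(-2065) = 14580965/8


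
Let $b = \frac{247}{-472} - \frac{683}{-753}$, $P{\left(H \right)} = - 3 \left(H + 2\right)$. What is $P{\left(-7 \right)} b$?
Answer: $\frac{681925}{118472} \approx 5.756$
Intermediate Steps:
$P{\left(H \right)} = -6 - 3 H$ ($P{\left(H \right)} = - 3 \left(2 + H\right) = -6 - 3 H$)
$b = \frac{136385}{355416}$ ($b = 247 \left(- \frac{1}{472}\right) - - \frac{683}{753} = - \frac{247}{472} + \frac{683}{753} = \frac{136385}{355416} \approx 0.38373$)
$P{\left(-7 \right)} b = \left(-6 - -21\right) \frac{136385}{355416} = \left(-6 + 21\right) \frac{136385}{355416} = 15 \cdot \frac{136385}{355416} = \frac{681925}{118472}$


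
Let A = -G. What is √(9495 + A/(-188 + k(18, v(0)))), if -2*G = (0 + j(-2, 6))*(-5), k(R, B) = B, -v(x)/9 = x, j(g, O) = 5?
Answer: √335593630/188 ≈ 97.443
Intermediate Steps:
v(x) = -9*x
G = 25/2 (G = -(0 + 5)*(-5)/2 = -5*(-5)/2 = -½*(-25) = 25/2 ≈ 12.500)
A = -25/2 (A = -1*25/2 = -25/2 ≈ -12.500)
√(9495 + A/(-188 + k(18, v(0)))) = √(9495 - 25/2/(-188 - 9*0)) = √(9495 - 25/2/(-188 + 0)) = √(9495 - 25/2/(-188)) = √(9495 - 1/188*(-25/2)) = √(9495 + 25/376) = √(3570145/376) = √335593630/188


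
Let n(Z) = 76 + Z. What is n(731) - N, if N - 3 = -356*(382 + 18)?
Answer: 143204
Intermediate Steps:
N = -142397 (N = 3 - 356*(382 + 18) = 3 - 356*400 = 3 - 142400 = -142397)
n(731) - N = (76 + 731) - 1*(-142397) = 807 + 142397 = 143204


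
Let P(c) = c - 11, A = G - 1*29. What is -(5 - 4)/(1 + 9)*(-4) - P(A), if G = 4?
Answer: 182/5 ≈ 36.400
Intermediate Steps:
A = -25 (A = 4 - 1*29 = 4 - 29 = -25)
P(c) = -11 + c
-(5 - 4)/(1 + 9)*(-4) - P(A) = -(5 - 4)/(1 + 9)*(-4) - (-11 - 25) = -1/10*(-4) - 1*(-36) = -1/10*(-4) + 36 = 2/5 + 36 = 182/5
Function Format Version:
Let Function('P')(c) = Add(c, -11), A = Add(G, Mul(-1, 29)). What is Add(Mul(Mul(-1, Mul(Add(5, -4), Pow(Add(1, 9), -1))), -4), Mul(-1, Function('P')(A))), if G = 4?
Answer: Rational(182, 5) ≈ 36.400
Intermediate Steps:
A = -25 (A = Add(4, Mul(-1, 29)) = Add(4, -29) = -25)
Function('P')(c) = Add(-11, c)
Add(Mul(Mul(-1, Mul(Add(5, -4), Pow(Add(1, 9), -1))), -4), Mul(-1, Function('P')(A))) = Add(Mul(Mul(-1, Mul(Add(5, -4), Pow(Add(1, 9), -1))), -4), Mul(-1, Add(-11, -25))) = Add(Mul(Mul(-1, Mul(1, Pow(10, -1))), -4), Mul(-1, -36)) = Add(Mul(Mul(-1, Mul(1, Rational(1, 10))), -4), 36) = Add(Mul(Mul(-1, Rational(1, 10)), -4), 36) = Add(Mul(Rational(-1, 10), -4), 36) = Add(Rational(2, 5), 36) = Rational(182, 5)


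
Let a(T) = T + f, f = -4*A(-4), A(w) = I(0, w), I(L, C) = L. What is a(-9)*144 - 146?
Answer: -1442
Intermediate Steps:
A(w) = 0
f = 0 (f = -4*0 = 0)
a(T) = T (a(T) = T + 0 = T)
a(-9)*144 - 146 = -9*144 - 146 = -1296 - 146 = -1442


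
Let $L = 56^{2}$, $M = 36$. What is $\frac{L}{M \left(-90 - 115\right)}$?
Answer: $- \frac{784}{1845} \approx -0.42493$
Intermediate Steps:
$L = 3136$
$\frac{L}{M \left(-90 - 115\right)} = \frac{3136}{36 \left(-90 - 115\right)} = \frac{3136}{36 \left(-205\right)} = \frac{3136}{-7380} = 3136 \left(- \frac{1}{7380}\right) = - \frac{784}{1845}$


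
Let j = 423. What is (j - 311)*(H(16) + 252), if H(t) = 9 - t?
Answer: 27440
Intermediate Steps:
(j - 311)*(H(16) + 252) = (423 - 311)*((9 - 1*16) + 252) = 112*((9 - 16) + 252) = 112*(-7 + 252) = 112*245 = 27440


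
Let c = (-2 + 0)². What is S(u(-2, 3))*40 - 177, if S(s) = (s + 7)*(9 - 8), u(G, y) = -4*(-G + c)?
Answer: -857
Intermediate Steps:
c = 4 (c = (-2)² = 4)
u(G, y) = -16 + 4*G (u(G, y) = -4*(-G + 4) = -4*(4 - G) = -16 + 4*G)
S(s) = 7 + s (S(s) = (7 + s)*1 = 7 + s)
S(u(-2, 3))*40 - 177 = (7 + (-16 + 4*(-2)))*40 - 177 = (7 + (-16 - 8))*40 - 177 = (7 - 24)*40 - 177 = -17*40 - 177 = -680 - 177 = -857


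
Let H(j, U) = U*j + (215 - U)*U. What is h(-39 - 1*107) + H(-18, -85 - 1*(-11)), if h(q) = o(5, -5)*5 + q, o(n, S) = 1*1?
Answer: -20195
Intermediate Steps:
o(n, S) = 1
H(j, U) = U*j + U*(215 - U)
h(q) = 5 + q (h(q) = 1*5 + q = 5 + q)
h(-39 - 1*107) + H(-18, -85 - 1*(-11)) = (5 + (-39 - 1*107)) + (-85 - 1*(-11))*(215 - 18 - (-85 - 1*(-11))) = (5 + (-39 - 107)) + (-85 + 11)*(215 - 18 - (-85 + 11)) = (5 - 146) - 74*(215 - 18 - 1*(-74)) = -141 - 74*(215 - 18 + 74) = -141 - 74*271 = -141 - 20054 = -20195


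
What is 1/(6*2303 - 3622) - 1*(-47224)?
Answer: 481495905/10196 ≈ 47224.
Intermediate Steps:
1/(6*2303 - 3622) - 1*(-47224) = 1/(13818 - 3622) + 47224 = 1/10196 + 47224 = 481495905/10196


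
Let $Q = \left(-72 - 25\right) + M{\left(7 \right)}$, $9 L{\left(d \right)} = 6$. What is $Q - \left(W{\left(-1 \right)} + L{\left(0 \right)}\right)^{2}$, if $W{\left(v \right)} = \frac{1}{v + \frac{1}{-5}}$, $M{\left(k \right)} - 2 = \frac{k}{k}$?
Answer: $- \frac{3385}{36} \approx -94.028$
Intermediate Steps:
$L{\left(d \right)} = \frac{2}{3}$ ($L{\left(d \right)} = \frac{1}{9} \cdot 6 = \frac{2}{3}$)
$M{\left(k \right)} = 3$ ($M{\left(k \right)} = 2 + \frac{k}{k} = 2 + 1 = 3$)
$W{\left(v \right)} = \frac{1}{- \frac{1}{5} + v}$ ($W{\left(v \right)} = \frac{1}{v - \frac{1}{5}} = \frac{1}{- \frac{1}{5} + v}$)
$Q = -94$ ($Q = \left(-72 - 25\right) + 3 = -97 + 3 = -94$)
$Q - \left(W{\left(-1 \right)} + L{\left(0 \right)}\right)^{2} = -94 - \left(\frac{5}{-1 + 5 \left(-1\right)} + \frac{2}{3}\right)^{2} = -94 - \left(\frac{5}{-1 - 5} + \frac{2}{3}\right)^{2} = -94 - \left(\frac{5}{-6} + \frac{2}{3}\right)^{2} = -94 - \left(5 \left(- \frac{1}{6}\right) + \frac{2}{3}\right)^{2} = -94 - \left(- \frac{5}{6} + \frac{2}{3}\right)^{2} = -94 - \left(- \frac{1}{6}\right)^{2} = -94 - \frac{1}{36} = - \frac{3385}{36}$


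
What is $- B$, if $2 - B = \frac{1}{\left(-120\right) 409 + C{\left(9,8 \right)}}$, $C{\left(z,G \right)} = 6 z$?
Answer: $- \frac{98053}{49026} \approx -2.0$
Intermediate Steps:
$B = \frac{98053}{49026}$ ($B = 2 - \frac{1}{\left(-120\right) 409 + 6 \cdot 9} = 2 - \frac{1}{-49080 + 54} = 2 - \frac{1}{-49026} = 2 - - \frac{1}{49026} = 2 + \frac{1}{49026} = \frac{98053}{49026} \approx 2.0$)
$- B = \left(-1\right) \frac{98053}{49026} = - \frac{98053}{49026}$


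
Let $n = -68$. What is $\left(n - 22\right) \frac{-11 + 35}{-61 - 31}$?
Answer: $\frac{540}{23} \approx 23.478$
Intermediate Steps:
$\left(n - 22\right) \frac{-11 + 35}{-61 - 31} = \left(-68 - 22\right) \frac{-11 + 35}{-61 - 31} = - 90 \frac{24}{-92} = - 90 \cdot 24 \left(- \frac{1}{92}\right) = \left(-90\right) \left(- \frac{6}{23}\right) = \frac{540}{23}$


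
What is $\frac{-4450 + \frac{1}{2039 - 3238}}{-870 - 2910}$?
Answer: $\frac{197613}{167860} \approx 1.1772$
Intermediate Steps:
$\frac{-4450 + \frac{1}{2039 - 3238}}{-870 - 2910} = \frac{-4450 + \frac{1}{-1199}}{-3780} = \left(-4450 - \frac{1}{1199}\right) \left(- \frac{1}{3780}\right) = \left(- \frac{5335551}{1199}\right) \left(- \frac{1}{3780}\right) = \frac{197613}{167860}$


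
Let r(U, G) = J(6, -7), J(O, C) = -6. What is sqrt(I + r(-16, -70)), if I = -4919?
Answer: 5*I*sqrt(197) ≈ 70.178*I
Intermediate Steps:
r(U, G) = -6
sqrt(I + r(-16, -70)) = sqrt(-4919 - 6) = sqrt(-4925) = 5*I*sqrt(197)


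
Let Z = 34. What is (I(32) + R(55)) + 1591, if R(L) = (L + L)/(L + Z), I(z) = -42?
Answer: 137971/89 ≈ 1550.2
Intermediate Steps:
R(L) = 2*L/(34 + L) (R(L) = (L + L)/(L + 34) = (2*L)/(34 + L) = 2*L/(34 + L))
(I(32) + R(55)) + 1591 = (-42 + 2*55/(34 + 55)) + 1591 = (-42 + 2*55/89) + 1591 = (-42 + 2*55*(1/89)) + 1591 = (-42 + 110/89) + 1591 = -3628/89 + 1591 = 137971/89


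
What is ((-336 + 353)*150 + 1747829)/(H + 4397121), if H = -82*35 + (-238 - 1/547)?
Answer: 957457313/2403525110 ≈ 0.39836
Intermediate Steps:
H = -1700077/547 (H = -2870 + (-238 - 1*1/547) = -2870 + (-238 - 1/547) = -2870 - 130187/547 = -1700077/547 ≈ -3108.0)
((-336 + 353)*150 + 1747829)/(H + 4397121) = ((-336 + 353)*150 + 1747829)/(-1700077/547 + 4397121) = (17*150 + 1747829)/(2403525110/547) = (2550 + 1747829)*(547/2403525110) = 1750379*(547/2403525110) = 957457313/2403525110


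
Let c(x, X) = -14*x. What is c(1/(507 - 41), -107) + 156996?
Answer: 36580061/233 ≈ 1.5700e+5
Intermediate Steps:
c(1/(507 - 41), -107) + 156996 = -14/(507 - 41) + 156996 = -14/466 + 156996 = -14*1/466 + 156996 = -7/233 + 156996 = 36580061/233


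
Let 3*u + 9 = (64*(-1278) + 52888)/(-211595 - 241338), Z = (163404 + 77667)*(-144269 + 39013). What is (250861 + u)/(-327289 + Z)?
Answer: -340865628446/34478840422145535 ≈ -9.8862e-6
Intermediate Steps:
Z = -25374169176 (Z = 241071*(-105256) = -25374169176)
u = -4047493/1358799 (u = -3 + ((64*(-1278) + 52888)/(-211595 - 241338))/3 = -3 + ((-81792 + 52888)/(-452933))/3 = -3 + (-28904*(-1/452933))/3 = -3 + (⅓)*(28904/452933) = -3 + 28904/1358799 = -4047493/1358799 ≈ -2.9787)
(250861 + u)/(-327289 + Z) = (250861 - 4047493/1358799)/(-327289 - 25374169176) = (340865628446/1358799)/(-25374496465) = (340865628446/1358799)*(-1/25374496465) = -340865628446/34478840422145535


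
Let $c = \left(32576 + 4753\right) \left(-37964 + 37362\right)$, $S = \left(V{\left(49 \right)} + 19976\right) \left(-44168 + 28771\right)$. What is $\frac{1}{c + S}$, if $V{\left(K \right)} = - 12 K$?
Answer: $- \frac{1}{320989094} \approx -3.1154 \cdot 10^{-9}$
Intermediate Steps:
$S = -298517036$ ($S = \left(\left(-12\right) 49 + 19976\right) \left(-44168 + 28771\right) = \left(-588 + 19976\right) \left(-15397\right) = 19388 \left(-15397\right) = -298517036$)
$c = -22472058$ ($c = 37329 \left(-602\right) = -22472058$)
$\frac{1}{c + S} = \frac{1}{-22472058 - 298517036} = \frac{1}{-320989094} = - \frac{1}{320989094}$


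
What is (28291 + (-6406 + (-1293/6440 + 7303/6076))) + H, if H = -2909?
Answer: 26519979589/1397480 ≈ 18977.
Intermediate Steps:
(28291 + (-6406 + (-1293/6440 + 7303/6076))) + H = (28291 + (-6406 + (-1293/6440 + 7303/6076))) - 2909 = (28291 + (-6406 + 1399109/1397480)) - 2909 = (28291 - 8950857771/1397480) - 2909 = 30585248909/1397480 - 2909 = 26519979589/1397480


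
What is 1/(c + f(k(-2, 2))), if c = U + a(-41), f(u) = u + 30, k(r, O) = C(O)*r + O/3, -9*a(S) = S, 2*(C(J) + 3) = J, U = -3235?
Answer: -9/28762 ≈ -0.00031291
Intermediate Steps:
C(J) = -3 + J/2
a(S) = -S/9
k(r, O) = O/3 + r*(-3 + O/2) (k(r, O) = (-3 + O/2)*r + O/3 = r*(-3 + O/2) + O/3 = O/3 + r*(-3 + O/2))
f(u) = 30 + u
c = -29074/9 (c = -3235 - 1/9*(-41) = -3235 + 41/9 = -29074/9 ≈ -3230.4)
1/(c + f(k(-2, 2))) = 1/(-29074/9 + (30 + ((1/3)*2 + (1/2)*(-2)*(-6 + 2)))) = 1/(-29074/9 + (30 + (2/3 + (1/2)*(-2)*(-4)))) = 1/(-29074/9 + (30 + (2/3 + 4))) = 1/(-29074/9 + (30 + 14/3)) = 1/(-29074/9 + 104/3) = 1/(-28762/9) = -9/28762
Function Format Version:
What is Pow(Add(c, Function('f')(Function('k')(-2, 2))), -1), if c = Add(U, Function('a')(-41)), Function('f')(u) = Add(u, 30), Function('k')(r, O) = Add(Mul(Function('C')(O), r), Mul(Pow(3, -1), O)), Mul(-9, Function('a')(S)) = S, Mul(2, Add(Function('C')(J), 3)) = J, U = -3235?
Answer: Rational(-9, 28762) ≈ -0.00031291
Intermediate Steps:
Function('C')(J) = Add(-3, Mul(Rational(1, 2), J))
Function('a')(S) = Mul(Rational(-1, 9), S)
Function('k')(r, O) = Add(Mul(Rational(1, 3), O), Mul(r, Add(-3, Mul(Rational(1, 2), O)))) (Function('k')(r, O) = Add(Mul(Add(-3, Mul(Rational(1, 2), O)), r), Mul(Pow(3, -1), O)) = Add(Mul(r, Add(-3, Mul(Rational(1, 2), O))), Mul(Rational(1, 3), O)) = Add(Mul(Rational(1, 3), O), Mul(r, Add(-3, Mul(Rational(1, 2), O)))))
Function('f')(u) = Add(30, u)
c = Rational(-29074, 9) (c = Add(-3235, Mul(Rational(-1, 9), -41)) = Add(-3235, Rational(41, 9)) = Rational(-29074, 9) ≈ -3230.4)
Pow(Add(c, Function('f')(Function('k')(-2, 2))), -1) = Pow(Add(Rational(-29074, 9), Add(30, Add(Mul(Rational(1, 3), 2), Mul(Rational(1, 2), -2, Add(-6, 2))))), -1) = Pow(Add(Rational(-29074, 9), Add(30, Add(Rational(2, 3), Mul(Rational(1, 2), -2, -4)))), -1) = Pow(Add(Rational(-29074, 9), Add(30, Add(Rational(2, 3), 4))), -1) = Pow(Add(Rational(-29074, 9), Add(30, Rational(14, 3))), -1) = Pow(Add(Rational(-29074, 9), Rational(104, 3)), -1) = Pow(Rational(-28762, 9), -1) = Rational(-9, 28762)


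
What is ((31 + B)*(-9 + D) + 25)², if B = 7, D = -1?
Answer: 126025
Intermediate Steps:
((31 + B)*(-9 + D) + 25)² = ((31 + 7)*(-9 - 1) + 25)² = (38*(-10) + 25)² = (-380 + 25)² = (-355)² = 126025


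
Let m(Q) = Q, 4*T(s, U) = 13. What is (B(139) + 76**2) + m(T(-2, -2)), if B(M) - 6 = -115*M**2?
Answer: -8864519/4 ≈ -2.2161e+6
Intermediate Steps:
T(s, U) = 13/4 (T(s, U) = (1/4)*13 = 13/4)
B(M) = 6 - 115*M**2
(B(139) + 76**2) + m(T(-2, -2)) = ((6 - 115*139**2) + 76**2) + 13/4 = ((6 - 115*19321) + 5776) + 13/4 = ((6 - 2221915) + 5776) + 13/4 = (-2221909 + 5776) + 13/4 = -2216133 + 13/4 = -8864519/4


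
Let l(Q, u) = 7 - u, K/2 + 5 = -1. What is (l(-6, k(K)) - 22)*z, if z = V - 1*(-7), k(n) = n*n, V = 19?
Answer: -4134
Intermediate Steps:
K = -12 (K = -10 + 2*(-1) = -10 - 2 = -12)
k(n) = n²
z = 26 (z = 19 - 1*(-7) = 19 + 7 = 26)
(l(-6, k(K)) - 22)*z = ((7 - 1*(-12)²) - 22)*26 = ((7 - 1*144) - 22)*26 = ((7 - 144) - 22)*26 = (-137 - 22)*26 = -159*26 = -4134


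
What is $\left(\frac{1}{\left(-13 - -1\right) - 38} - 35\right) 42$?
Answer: $- \frac{36771}{25} \approx -1470.8$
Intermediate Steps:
$\left(\frac{1}{\left(-13 - -1\right) - 38} - 35\right) 42 = \left(\frac{1}{\left(-13 + 1\right) - 38} - 35\right) 42 = \left(\frac{1}{-12 - 38} - 35\right) 42 = \left(\frac{1}{-50} - 35\right) 42 = \left(- \frac{1}{50} - 35\right) 42 = \left(- \frac{1751}{50}\right) 42 = - \frac{36771}{25}$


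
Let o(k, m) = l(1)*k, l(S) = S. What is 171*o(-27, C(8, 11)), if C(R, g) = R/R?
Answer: -4617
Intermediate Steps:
C(R, g) = 1
o(k, m) = k (o(k, m) = 1*k = k)
171*o(-27, C(8, 11)) = 171*(-27) = -4617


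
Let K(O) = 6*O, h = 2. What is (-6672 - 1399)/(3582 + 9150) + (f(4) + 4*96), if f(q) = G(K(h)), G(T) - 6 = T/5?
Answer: 24939829/63660 ≈ 391.77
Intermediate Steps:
G(T) = 6 + T/5
f(q) = 42/5 (f(q) = 6 + (6*2)/5 = 6 + (1/5)*12 = 6 + 12/5 = 42/5)
(-6672 - 1399)/(3582 + 9150) + (f(4) + 4*96) = (-6672 - 1399)/(3582 + 9150) + (42/5 + 4*96) = -8071/12732 + (42/5 + 384) = -8071*1/12732 + 1962/5 = -8071/12732 + 1962/5 = 24939829/63660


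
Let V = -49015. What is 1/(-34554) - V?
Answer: 1693664309/34554 ≈ 49015.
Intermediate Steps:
1/(-34554) - V = 1/(-34554) - 1*(-49015) = -1/34554 + 49015 = 1693664309/34554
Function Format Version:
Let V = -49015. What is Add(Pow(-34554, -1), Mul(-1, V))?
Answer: Rational(1693664309, 34554) ≈ 49015.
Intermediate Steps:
Add(Pow(-34554, -1), Mul(-1, V)) = Add(Pow(-34554, -1), Mul(-1, -49015)) = Add(Rational(-1, 34554), 49015) = Rational(1693664309, 34554)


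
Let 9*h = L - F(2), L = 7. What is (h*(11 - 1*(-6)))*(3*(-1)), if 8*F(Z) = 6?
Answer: -425/12 ≈ -35.417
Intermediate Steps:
F(Z) = 3/4 (F(Z) = (1/8)*6 = 3/4)
h = 25/36 (h = (7 - 1*3/4)/9 = (7 - 3/4)/9 = (1/9)*(25/4) = 25/36 ≈ 0.69444)
(h*(11 - 1*(-6)))*(3*(-1)) = (25*(11 - 1*(-6))/36)*(3*(-1)) = (25*(11 + 6)/36)*(-3) = ((25/36)*17)*(-3) = (425/36)*(-3) = -425/12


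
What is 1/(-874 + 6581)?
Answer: 1/5707 ≈ 0.00017522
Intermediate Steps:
1/(-874 + 6581) = 1/5707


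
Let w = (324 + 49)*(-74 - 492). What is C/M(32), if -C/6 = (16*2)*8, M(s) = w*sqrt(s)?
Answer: 96*sqrt(2)/105559 ≈ 0.0012861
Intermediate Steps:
w = -211118 (w = 373*(-566) = -211118)
M(s) = -211118*sqrt(s)
C = -1536 (C = -6*16*2*8 = -192*8 = -6*256 = -1536)
C/M(32) = -1536*(-sqrt(2)/1688944) = -(-96)*sqrt(2)/105559 = 96*sqrt(2)/105559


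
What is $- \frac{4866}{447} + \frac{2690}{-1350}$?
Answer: $- \frac{259051}{20115} \approx -12.878$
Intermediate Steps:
$- \frac{4866}{447} + \frac{2690}{-1350} = \left(-4866\right) \frac{1}{447} + 2690 \left(- \frac{1}{1350}\right) = - \frac{1622}{149} - \frac{269}{135} = - \frac{259051}{20115}$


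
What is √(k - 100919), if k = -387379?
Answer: I*√488298 ≈ 698.78*I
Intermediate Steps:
√(k - 100919) = √(-387379 - 100919) = √(-488298) = I*√488298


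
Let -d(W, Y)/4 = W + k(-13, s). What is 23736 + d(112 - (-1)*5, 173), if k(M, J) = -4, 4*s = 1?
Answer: 23284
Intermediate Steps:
s = ¼ (s = (¼)*1 = ¼ ≈ 0.25000)
d(W, Y) = 16 - 4*W (d(W, Y) = -4*(W - 4) = -4*(-4 + W) = 16 - 4*W)
23736 + d(112 - (-1)*5, 173) = 23736 + (16 - 4*(112 - (-1)*5)) = 23736 + (16 - 4*(112 - 1*(-5))) = 23736 + (16 - 4*(112 + 5)) = 23736 + (16 - 4*117) = 23736 + (16 - 468) = 23736 - 452 = 23284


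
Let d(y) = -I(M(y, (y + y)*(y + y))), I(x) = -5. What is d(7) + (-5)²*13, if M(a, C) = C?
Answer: 330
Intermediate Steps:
d(y) = 5 (d(y) = -1*(-5) = 5)
d(7) + (-5)²*13 = 5 + (-5)²*13 = 5 + 25*13 = 5 + 325 = 330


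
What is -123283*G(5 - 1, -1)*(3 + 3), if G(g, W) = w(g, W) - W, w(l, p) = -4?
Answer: 2219094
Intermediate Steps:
G(g, W) = -4 - W
-123283*G(5 - 1, -1)*(3 + 3) = -123283*(-4 - 1*(-1))*(3 + 3) = -123283*(-4 + 1)*6 = -(-369849)*6 = -123283*(-18) = 2219094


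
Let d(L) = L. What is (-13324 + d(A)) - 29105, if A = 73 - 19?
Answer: -42375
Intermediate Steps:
A = 54
(-13324 + d(A)) - 29105 = (-13324 + 54) - 29105 = -13270 - 29105 = -42375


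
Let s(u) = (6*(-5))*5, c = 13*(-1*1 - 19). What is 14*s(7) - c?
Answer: -1840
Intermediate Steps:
c = -260 (c = 13*(-1 - 19) = 13*(-20) = -260)
s(u) = -150 (s(u) = -30*5 = -150)
14*s(7) - c = 14*(-150) - 1*(-260) = -2100 + 260 = -1840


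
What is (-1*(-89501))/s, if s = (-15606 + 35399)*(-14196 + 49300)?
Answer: 89501/694813472 ≈ 0.00012881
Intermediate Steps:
s = 694813472 (s = 19793*35104 = 694813472)
(-1*(-89501))/s = -1*(-89501)/694813472 = 89501*(1/694813472) = 89501/694813472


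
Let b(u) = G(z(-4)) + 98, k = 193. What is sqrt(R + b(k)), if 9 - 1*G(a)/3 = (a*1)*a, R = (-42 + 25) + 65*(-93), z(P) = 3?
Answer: 2*I*sqrt(1491) ≈ 77.227*I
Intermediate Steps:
R = -6062 (R = -17 - 6045 = -6062)
G(a) = 27 - 3*a**2 (G(a) = 27 - 3*a*1*a = 27 - 3*a*a = 27 - 3*a**2)
b(u) = 98 (b(u) = (27 - 3*3**2) + 98 = (27 - 3*9) + 98 = (27 - 27) + 98 = 0 + 98 = 98)
sqrt(R + b(k)) = sqrt(-6062 + 98) = sqrt(-5964) = 2*I*sqrt(1491)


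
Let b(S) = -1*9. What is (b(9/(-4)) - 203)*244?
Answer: -51728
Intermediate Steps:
b(S) = -9
(b(9/(-4)) - 203)*244 = (-9 - 203)*244 = -212*244 = -51728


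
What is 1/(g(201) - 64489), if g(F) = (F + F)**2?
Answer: 1/97115 ≈ 1.0297e-5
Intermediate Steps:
g(F) = 4*F**2 (g(F) = (2*F)**2 = 4*F**2)
1/(g(201) - 64489) = 1/(4*201**2 - 64489) = 1/(4*40401 - 64489) = 1/(161604 - 64489) = 1/97115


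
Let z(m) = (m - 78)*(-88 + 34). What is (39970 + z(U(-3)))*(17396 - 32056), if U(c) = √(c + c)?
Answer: -647708120 + 791640*I*√6 ≈ -6.4771e+8 + 1.9391e+6*I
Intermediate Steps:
U(c) = √2*√c (U(c) = √(2*c) = √2*√c)
z(m) = 4212 - 54*m (z(m) = (-78 + m)*(-54) = 4212 - 54*m)
(39970 + z(U(-3)))*(17396 - 32056) = (39970 + (4212 - 54*√2*√(-3)))*(17396 - 32056) = (39970 + (4212 - 54*√2*I*√3))*(-14660) = (39970 + (4212 - 54*I*√6))*(-14660) = (44182 - 54*I*√6)*(-14660) = -647708120 + 791640*I*√6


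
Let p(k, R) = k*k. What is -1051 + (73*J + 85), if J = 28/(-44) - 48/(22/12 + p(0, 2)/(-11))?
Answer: -32161/11 ≈ -2923.7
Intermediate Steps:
p(k, R) = k²
J = -295/11 (J = 28/(-44) - 48/(22/12 + 0²/(-11)) = 28*(-1/44) - 48/(22*(1/12) + 0*(-1/11)) = -7/11 - 48/(11/6 + 0) = -7/11 - 48/11/6 = -7/11 - 48*6/11 = -7/11 - 288/11 = -295/11 ≈ -26.818)
-1051 + (73*J + 85) = -1051 + (73*(-295/11) + 85) = -1051 + (-21535/11 + 85) = -1051 - 20600/11 = -32161/11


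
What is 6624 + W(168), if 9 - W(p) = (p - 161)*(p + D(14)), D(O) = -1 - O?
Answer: 5562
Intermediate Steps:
W(p) = 9 - (-161 + p)*(-15 + p) (W(p) = 9 - (p - 161)*(p + (-1 - 1*14)) = 9 - (-161 + p)*(p + (-1 - 14)) = 9 - (-161 + p)*(p - 15) = 9 - (-161 + p)*(-15 + p))
6624 + W(168) = 6624 + (-2406 - 1*168² + 176*168) = 6624 + (-2406 - 1*28224 + 29568) = 6624 + (-2406 - 28224 + 29568) = 6624 - 1062 = 5562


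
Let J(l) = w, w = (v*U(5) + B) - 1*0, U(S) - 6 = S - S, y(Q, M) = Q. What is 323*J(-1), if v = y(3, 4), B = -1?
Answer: 5491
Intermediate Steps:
v = 3
U(S) = 6 (U(S) = 6 + (S - S) = 6 + 0 = 6)
w = 17 (w = (3*6 - 1) - 1*0 = (18 - 1) + 0 = 17 + 0 = 17)
J(l) = 17
323*J(-1) = 323*17 = 5491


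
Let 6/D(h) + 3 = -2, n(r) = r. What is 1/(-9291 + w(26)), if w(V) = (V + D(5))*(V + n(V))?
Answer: -5/40007 ≈ -0.00012498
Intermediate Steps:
D(h) = -6/5 (D(h) = 6/(-3 - 2) = 6/(-5) = 6*(-⅕) = -6/5)
w(V) = 2*V*(-6/5 + V) (w(V) = (V - 6/5)*(V + V) = (-6/5 + V)*(2*V) = 2*V*(-6/5 + V))
1/(-9291 + w(26)) = 1/(-9291 + (⅖)*26*(-6 + 5*26)) = 1/(-9291 + (⅖)*26*(-6 + 130)) = 1/(-9291 + (⅖)*26*124) = 1/(-9291 + 6448/5) = 1/(-40007/5) = -5/40007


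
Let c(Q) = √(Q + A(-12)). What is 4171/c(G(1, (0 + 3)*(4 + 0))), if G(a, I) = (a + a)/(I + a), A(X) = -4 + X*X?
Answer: 4171*√23686/1822 ≈ 352.32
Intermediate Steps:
A(X) = -4 + X²
G(a, I) = 2*a/(I + a) (G(a, I) = (2*a)/(I + a) = 2*a/(I + a))
c(Q) = √(140 + Q) (c(Q) = √(Q + (-4 + (-12)²)) = √(Q + (-4 + 144)) = √(Q + 140) = √(140 + Q))
4171/c(G(1, (0 + 3)*(4 + 0))) = 4171/(√(140 + 2*1/((0 + 3)*(4 + 0) + 1))) = 4171/(√(140 + 2*1/(3*4 + 1))) = 4171/(√(140 + 2*1/(12 + 1))) = 4171/(√(140 + 2*1/13)) = 4171/(√(140 + 2*1*(1/13))) = 4171/(√(140 + 2/13)) = 4171/(√(1822/13)) = 4171/((√23686/13)) = 4171*(√23686/1822) = 4171*√23686/1822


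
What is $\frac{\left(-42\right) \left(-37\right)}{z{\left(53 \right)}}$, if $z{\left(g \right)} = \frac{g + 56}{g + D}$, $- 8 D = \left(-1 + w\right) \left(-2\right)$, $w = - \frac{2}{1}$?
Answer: $\frac{162393}{218} \approx 744.92$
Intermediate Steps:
$w = -2$ ($w = \left(-2\right) 1 = -2$)
$D = - \frac{3}{4}$ ($D = - \frac{\left(-1 - 2\right) \left(-2\right)}{8} = - \frac{\left(-3\right) \left(-2\right)}{8} = \left(- \frac{1}{8}\right) 6 = - \frac{3}{4} \approx -0.75$)
$z{\left(g \right)} = \frac{56 + g}{- \frac{3}{4} + g}$ ($z{\left(g \right)} = \frac{g + 56}{g - \frac{3}{4}} = \frac{56 + g}{- \frac{3}{4} + g}$)
$\frac{\left(-42\right) \left(-37\right)}{z{\left(53 \right)}} = \frac{\left(-42\right) \left(-37\right)}{4 \frac{1}{-3 + 4 \cdot 53} \left(56 + 53\right)} = \frac{1554}{4 \frac{1}{-3 + 212} \cdot 109} = \frac{1554}{4 \cdot \frac{1}{209} \cdot 109} = \frac{1554}{\frac{436}{209}} = 1554 \cdot \frac{209}{436} = \frac{162393}{218}$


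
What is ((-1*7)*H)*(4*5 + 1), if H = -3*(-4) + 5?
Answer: -2499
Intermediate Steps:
H = 17 (H = 12 + 5 = 17)
((-1*7)*H)*(4*5 + 1) = (-1*7*17)*(4*5 + 1) = (-7*17)*(20 + 1) = -119*21 = -2499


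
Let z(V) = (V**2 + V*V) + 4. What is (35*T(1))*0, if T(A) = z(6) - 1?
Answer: 0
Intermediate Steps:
z(V) = 4 + 2*V**2 (z(V) = (V**2 + V**2) + 4 = 2*V**2 + 4 = 4 + 2*V**2)
T(A) = 75 (T(A) = (4 + 2*6**2) - 1 = (4 + 2*36) - 1 = (4 + 72) - 1 = 76 - 1 = 75)
(35*T(1))*0 = (35*75)*0 = 2625*0 = 0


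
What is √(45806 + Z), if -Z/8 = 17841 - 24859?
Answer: 5*√4078 ≈ 319.30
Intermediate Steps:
Z = 56144 (Z = -8*(17841 - 24859) = -8*(-7018) = 56144)
√(45806 + Z) = √(45806 + 56144) = √101950 = 5*√4078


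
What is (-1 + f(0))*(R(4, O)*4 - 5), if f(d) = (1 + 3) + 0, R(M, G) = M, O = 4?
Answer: 33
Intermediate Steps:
f(d) = 4 (f(d) = 4 + 0 = 4)
(-1 + f(0))*(R(4, O)*4 - 5) = (-1 + 4)*(4*4 - 5) = 3*(16 - 5) = 3*11 = 33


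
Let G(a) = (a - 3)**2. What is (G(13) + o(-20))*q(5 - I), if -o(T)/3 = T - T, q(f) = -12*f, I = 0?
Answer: -6000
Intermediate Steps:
o(T) = 0 (o(T) = -3*(T - T) = -3*0 = 0)
G(a) = (-3 + a)**2
(G(13) + o(-20))*q(5 - I) = ((-3 + 13)**2 + 0)*(-12*(5 - 1*0)) = (10**2 + 0)*(-12*(5 + 0)) = (100 + 0)*(-12*5) = 100*(-60) = -6000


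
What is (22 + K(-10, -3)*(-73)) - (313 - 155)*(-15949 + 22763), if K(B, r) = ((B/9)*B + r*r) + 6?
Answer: -9706465/9 ≈ -1.0785e+6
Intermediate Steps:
K(B, r) = 6 + r² + B²/9 (K(B, r) = ((B*(⅑))*B + r²) + 6 = ((B/9)*B + r²) + 6 = (B²/9 + r²) + 6 = (r² + B²/9) + 6 = 6 + r² + B²/9)
(22 + K(-10, -3)*(-73)) - (313 - 155)*(-15949 + 22763) = (22 + (6 + (-3)² + (⅑)*(-10)²)*(-73)) - (313 - 155)*(-15949 + 22763) = (22 + (6 + 9 + (⅑)*100)*(-73)) - 158*6814 = (22 + (6 + 9 + 100/9)*(-73)) - 1*1076612 = (22 + (235/9)*(-73)) - 1076612 = (22 - 17155/9) - 1076612 = -16957/9 - 1076612 = -9706465/9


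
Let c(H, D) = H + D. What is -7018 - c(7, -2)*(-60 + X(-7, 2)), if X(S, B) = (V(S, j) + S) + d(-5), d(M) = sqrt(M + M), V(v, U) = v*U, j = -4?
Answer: -6823 - 5*I*sqrt(10) ≈ -6823.0 - 15.811*I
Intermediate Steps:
V(v, U) = U*v
d(M) = sqrt(2)*sqrt(M) (d(M) = sqrt(2*M) = sqrt(2)*sqrt(M))
X(S, B) = -3*S + I*sqrt(10) (X(S, B) = (-4*S + S) + sqrt(2)*sqrt(-5) = -3*S + sqrt(2)*(I*sqrt(5)) = -3*S + I*sqrt(10))
c(H, D) = D + H
-7018 - c(7, -2)*(-60 + X(-7, 2)) = -7018 - (-2 + 7)*(-60 + (-3*(-7) + I*sqrt(10))) = -7018 - 5*(-60 + (21 + I*sqrt(10))) = -7018 - 5*(-39 + I*sqrt(10)) = -7018 - (-195 + 5*I*sqrt(10)) = -7018 + (195 - 5*I*sqrt(10)) = -6823 - 5*I*sqrt(10)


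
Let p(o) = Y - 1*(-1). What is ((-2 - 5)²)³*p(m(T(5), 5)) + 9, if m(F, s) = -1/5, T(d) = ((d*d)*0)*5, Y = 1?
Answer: 235307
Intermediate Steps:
T(d) = 0 (T(d) = (d²*0)*5 = 0*5 = 0)
m(F, s) = -⅕ (m(F, s) = -1*⅕ = -⅕)
p(o) = 2 (p(o) = 1 - 1*(-1) = 1 + 1 = 2)
((-2 - 5)²)³*p(m(T(5), 5)) + 9 = ((-2 - 5)²)³*2 + 9 = ((-7)²)³*2 + 9 = 49³*2 + 9 = 117649*2 + 9 = 235298 + 9 = 235307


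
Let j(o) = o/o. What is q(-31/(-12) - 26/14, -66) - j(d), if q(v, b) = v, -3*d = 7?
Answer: -23/84 ≈ -0.27381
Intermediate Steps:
d = -7/3 (d = -⅓*7 = -7/3 ≈ -2.3333)
j(o) = 1
q(-31/(-12) - 26/14, -66) - j(d) = (-31/(-12) - 26/14) - 1*1 = (-31*(-1/12) - 26*1/14) - 1 = (31/12 - 13/7) - 1 = 61/84 - 1 = -23/84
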